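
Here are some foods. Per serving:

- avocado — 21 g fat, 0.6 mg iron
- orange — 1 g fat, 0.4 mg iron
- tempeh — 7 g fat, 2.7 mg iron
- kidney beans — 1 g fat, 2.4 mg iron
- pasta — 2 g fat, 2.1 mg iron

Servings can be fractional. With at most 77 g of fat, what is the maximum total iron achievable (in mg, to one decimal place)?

Iron per g fat: kidney beans 2.4, pasta 1.05, orange 0.4, tempeh 0.3857, avocado 0.02857.
With no serving limits, spend the whole fat allowance on kidney beans: 77 g / 1 g × 2.4 mg = 184.8 mg.

184.8 mg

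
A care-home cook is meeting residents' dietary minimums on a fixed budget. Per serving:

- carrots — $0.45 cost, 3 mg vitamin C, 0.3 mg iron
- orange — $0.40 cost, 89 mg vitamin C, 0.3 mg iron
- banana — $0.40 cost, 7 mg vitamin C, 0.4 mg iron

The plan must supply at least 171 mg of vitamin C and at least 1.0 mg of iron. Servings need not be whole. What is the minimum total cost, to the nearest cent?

Compare the cost at each extreme point of the feasible region.
carrots only: max(171/3, 1.0/0.3) = 57 servings → $25.65.
orange only: max(171/89, 1.0/0.3) = 3.333 servings → $1.33.
banana only: max(171/7, 1.0/0.4) = 24.43 servings → $9.77.
carrots + orange with both tight: 1.461 servings and 1.872 servings → $1.41.
carrots + banana: the both-tight solution has a negative serving — not a feasible corner.
orange + banana with both tight: 1.833 servings and 1.125 servings → $1.18.
Cheapest feasible corner: $1.18.

$1.18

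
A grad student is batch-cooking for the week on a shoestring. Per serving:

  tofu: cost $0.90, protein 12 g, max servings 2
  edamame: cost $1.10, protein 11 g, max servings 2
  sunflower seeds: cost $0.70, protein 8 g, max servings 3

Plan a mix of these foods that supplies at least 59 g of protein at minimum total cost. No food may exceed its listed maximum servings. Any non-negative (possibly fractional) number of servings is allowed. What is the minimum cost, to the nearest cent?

$5.00

Cost per g of protein: tofu $0.0750, sunflower seeds $0.0875, edamame $0.1000.
Take 2 servings of tofu: +24.0 g protein for $1.80 (total $1.80, still need 35.0 g).
Take 3 servings of sunflower seeds: +24.0 g protein for $2.10 (total $3.90, still need 11.0 g).
Take 1 serving of edamame: +11.0 g protein for $1.10 (total $5.00, still need 0.0 g).
Filling from the cheapest source first is optimal under one linear minimum: $5.00.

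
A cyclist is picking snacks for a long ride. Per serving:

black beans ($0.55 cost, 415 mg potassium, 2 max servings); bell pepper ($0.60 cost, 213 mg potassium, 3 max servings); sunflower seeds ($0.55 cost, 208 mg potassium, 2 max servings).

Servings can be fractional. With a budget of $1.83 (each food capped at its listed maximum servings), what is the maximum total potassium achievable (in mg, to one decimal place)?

Potassium per dollar: black beans 754.5, sunflower seeds 378.2, bell pepper 355.
Take 2 servings of black beans: spends $1.10, +830.0 mg potassium (running total 830.0 mg).
Take 1.327 servings of sunflower seeds: spends $0.73, +276.1 mg potassium (running total 1106.1 mg).
Greedy by best ratio exhausts the cost allowance optimally: 1106.1 mg.

1106.1 mg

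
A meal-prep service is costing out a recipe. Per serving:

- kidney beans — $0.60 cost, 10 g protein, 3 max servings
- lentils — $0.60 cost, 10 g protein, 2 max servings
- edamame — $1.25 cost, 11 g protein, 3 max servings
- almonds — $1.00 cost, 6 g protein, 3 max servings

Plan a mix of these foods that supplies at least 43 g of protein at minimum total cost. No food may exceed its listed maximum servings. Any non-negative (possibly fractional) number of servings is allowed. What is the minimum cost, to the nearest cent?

$2.58

Cost per g of protein: kidney beans $0.0600, lentils $0.0600, edamame $0.1136, almonds $0.1667.
Take 3 servings of kidney beans: +30.0 g protein for $1.80 (total $1.80, still need 13.0 g).
Take 1.3 servings of lentils: +13.0 g protein for $0.78 (total $2.58, still need 0.0 g).
Filling from the cheapest source first is optimal under one linear minimum: $2.58.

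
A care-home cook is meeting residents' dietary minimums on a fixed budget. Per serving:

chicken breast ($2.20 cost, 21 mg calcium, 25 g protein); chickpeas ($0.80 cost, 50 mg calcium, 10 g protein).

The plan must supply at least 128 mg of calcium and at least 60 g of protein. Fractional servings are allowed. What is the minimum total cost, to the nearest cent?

$4.80

chicken breast only: max(128/21, 60/25) = 6.095 servings → $13.41.
chickpeas only: max(128/50, 60/10) = 6 servings → $4.80.
chicken breast + chickpeas with both tight: 1.654 servings and 1.865 servings → $5.13.
So the least-cost plan costs $4.80.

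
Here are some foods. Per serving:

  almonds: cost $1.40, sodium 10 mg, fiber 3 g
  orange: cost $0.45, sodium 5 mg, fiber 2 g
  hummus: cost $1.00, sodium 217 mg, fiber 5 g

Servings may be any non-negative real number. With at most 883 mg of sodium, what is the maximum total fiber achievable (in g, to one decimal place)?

353.2 g

Fiber per mg sodium: orange 0.4, almonds 0.3, hummus 0.02304.
With no serving limits, spend the whole sodium allowance on orange: 883 mg / 5 mg × 2 g = 353.2 g.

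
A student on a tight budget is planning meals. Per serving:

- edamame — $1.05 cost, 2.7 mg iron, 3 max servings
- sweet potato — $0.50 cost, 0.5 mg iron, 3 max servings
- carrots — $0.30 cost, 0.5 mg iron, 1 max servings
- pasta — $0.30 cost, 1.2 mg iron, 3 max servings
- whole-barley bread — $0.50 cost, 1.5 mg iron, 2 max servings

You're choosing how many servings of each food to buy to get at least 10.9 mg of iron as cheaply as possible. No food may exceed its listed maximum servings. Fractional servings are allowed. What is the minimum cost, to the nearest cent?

Cost per mg of iron: pasta $0.2500, whole-barley bread $0.3333, edamame $0.3889, carrots $0.6000, sweet potato $1.0000.
Take 3 servings of pasta: +3.6 mg iron for $0.90 (total $0.90, still need 7.3 mg).
Take 2 servings of whole-barley bread: +3.0 mg iron for $1.00 (total $1.90, still need 4.3 mg).
Take 1.593 servings of edamame: +4.3 mg iron for $1.67 (total $3.57, still need 0.0 mg).
Filling from the cheapest source first is optimal under one linear minimum: $3.57.

$3.57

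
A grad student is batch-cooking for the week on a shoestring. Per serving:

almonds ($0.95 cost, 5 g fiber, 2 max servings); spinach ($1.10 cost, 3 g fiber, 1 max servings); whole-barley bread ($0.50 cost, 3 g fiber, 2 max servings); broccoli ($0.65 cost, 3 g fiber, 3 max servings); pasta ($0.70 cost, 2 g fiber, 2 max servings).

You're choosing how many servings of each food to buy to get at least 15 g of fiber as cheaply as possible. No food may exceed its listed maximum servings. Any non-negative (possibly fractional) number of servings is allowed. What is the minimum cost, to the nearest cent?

Cost per g of fiber: whole-barley bread $0.1667, almonds $0.1900, broccoli $0.2167, pasta $0.3500, spinach $0.3667.
Take 2 servings of whole-barley bread: +6.0 g fiber for $1.00 (total $1.00, still need 9.0 g).
Take 1.8 servings of almonds: +9.0 g fiber for $1.71 (total $2.71, still need 0.0 g).
Greedy by cheapest-per-g is optimal for a single linear constraint, so the minimum cost is $2.71.

$2.71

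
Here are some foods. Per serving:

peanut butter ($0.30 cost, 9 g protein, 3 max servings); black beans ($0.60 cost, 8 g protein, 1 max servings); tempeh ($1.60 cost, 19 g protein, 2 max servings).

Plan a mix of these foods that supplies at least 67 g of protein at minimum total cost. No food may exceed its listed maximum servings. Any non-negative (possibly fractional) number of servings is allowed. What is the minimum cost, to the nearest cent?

$4.19

Cost per g of protein: peanut butter $0.0333, black beans $0.0750, tempeh $0.0842.
Take 3 servings of peanut butter: +27.0 g protein for $0.90 (total $0.90, still need 40.0 g).
Take 1 serving of black beans: +8.0 g protein for $0.60 (total $1.50, still need 32.0 g).
Take 1.684 servings of tempeh: +32.0 g protein for $2.69 (total $4.19, still need 0.0 g).
Filling from the cheapest source first is optimal under one linear minimum: $4.19.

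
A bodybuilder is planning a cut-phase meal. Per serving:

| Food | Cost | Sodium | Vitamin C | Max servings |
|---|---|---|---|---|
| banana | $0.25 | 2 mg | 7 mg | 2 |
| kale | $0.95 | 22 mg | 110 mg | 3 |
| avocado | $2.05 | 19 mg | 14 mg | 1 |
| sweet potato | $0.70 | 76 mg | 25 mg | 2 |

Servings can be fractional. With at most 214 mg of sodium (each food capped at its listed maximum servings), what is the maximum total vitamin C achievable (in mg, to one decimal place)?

399.1 mg

Vitamin C per mg sodium: kale 5, banana 3.5, avocado 0.7368, sweet potato 0.3289.
Take 3 servings of kale: uses 66 mg sodium, +330.0 mg vitamin C (running total 330.0 mg).
Take 2 servings of banana: uses 4 mg sodium, +14.0 mg vitamin C (running total 344.0 mg).
Take 1 serving of avocado: uses 19 mg sodium, +14.0 mg vitamin C (running total 358.0 mg).
Take 1.645 servings of sweet potato: uses 125 mg sodium, +41.1 mg vitamin C (running total 399.1 mg).
Greedy by best ratio exhausts the sodium allowance optimally: 399.1 mg.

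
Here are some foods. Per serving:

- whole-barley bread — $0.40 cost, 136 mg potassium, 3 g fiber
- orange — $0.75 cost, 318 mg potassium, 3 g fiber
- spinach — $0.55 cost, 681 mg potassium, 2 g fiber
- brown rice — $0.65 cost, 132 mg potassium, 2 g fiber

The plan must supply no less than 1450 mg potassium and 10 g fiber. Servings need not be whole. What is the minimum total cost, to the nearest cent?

This is a tiny linear program; its minimum lies at a vertex of the feasible set. List the vertices and price them.
whole-barley bread only: max(1450/136, 10/3) = 10.66 servings → $4.26.
orange only: max(1450/318, 10/3) = 4.56 servings → $3.42.
spinach only: max(1450/681, 10/2) = 5 servings → $2.75.
brown rice only: max(1450/132, 10/2) = 10.98 servings → $7.14.
whole-barley bread + orange: the both-tight solution has a negative serving — not a feasible corner.
whole-barley bread + spinach with both tight: 2.208 servings and 1.688 servings → $1.81.
whole-barley bread + brown rice: the both-tight solution has a negative serving — not a feasible corner.
orange + spinach with both tight: 2.779 servings and 0.8316 servings → $2.54.
orange + brown rice with both targets exact would need a negative amount; discard.
spinach + brown rice with both tight: 1.439 servings and 3.561 servings → $3.11.
Cheapest feasible corner: $1.81.

$1.81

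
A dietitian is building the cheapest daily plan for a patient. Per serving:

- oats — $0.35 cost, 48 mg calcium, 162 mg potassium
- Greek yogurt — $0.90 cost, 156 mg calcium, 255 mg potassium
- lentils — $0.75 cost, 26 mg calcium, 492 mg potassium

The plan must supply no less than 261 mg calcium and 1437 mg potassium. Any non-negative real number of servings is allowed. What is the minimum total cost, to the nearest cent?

A basic optimal solution has at most two foods positive. Try each food alone and each pair with both targets met exactly.
oats only: max(261/48, 1437/162) = 8.87 servings → $3.10.
Greek yogurt only: max(261/156, 1437/255) = 5.635 servings → $5.07.
lentils only: max(261/26, 1437/492) = 10.04 servings → $7.53.
oats + Greek yogurt with both targets exact would need a negative amount; discard.
oats + lentils with both tight: 4.692 servings and 1.376 servings → $2.67.
Greek yogurt + lentils with both tight: 1.298 servings and 2.248 servings → $2.85.
So the least-cost plan costs $2.67.

$2.67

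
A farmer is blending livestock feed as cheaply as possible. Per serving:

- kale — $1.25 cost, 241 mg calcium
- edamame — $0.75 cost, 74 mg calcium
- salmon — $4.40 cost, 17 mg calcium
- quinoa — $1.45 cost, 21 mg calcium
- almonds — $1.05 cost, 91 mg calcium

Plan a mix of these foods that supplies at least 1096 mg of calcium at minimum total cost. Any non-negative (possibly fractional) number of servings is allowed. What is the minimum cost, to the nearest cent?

Cost per mg of calcium: kale $0.0052, edamame $0.0101, almonds $0.0115, quinoa $0.0690, salmon $0.2588.
With no serving limits, use only kale: 1096 mg / 241 mg = 4.548 servings × $1.25 = $5.68.

$5.68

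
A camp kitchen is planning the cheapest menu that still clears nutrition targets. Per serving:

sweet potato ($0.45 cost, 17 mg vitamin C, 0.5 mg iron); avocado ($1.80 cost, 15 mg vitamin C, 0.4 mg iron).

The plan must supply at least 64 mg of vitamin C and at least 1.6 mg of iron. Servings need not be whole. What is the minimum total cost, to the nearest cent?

$1.69

At the optimum either one food covers both requirements or two foods hit both targets exactly; no other combination can be cheaper.
sweet potato only: max(64/17, 1.6/0.5) = 3.765 servings → $1.69.
avocado only: max(64/15, 1.6/0.4) = 4.267 servings → $7.68.
sweet potato + avocado: the both-tight solution has a negative serving — not a feasible corner.
Cheapest feasible corner: $1.69.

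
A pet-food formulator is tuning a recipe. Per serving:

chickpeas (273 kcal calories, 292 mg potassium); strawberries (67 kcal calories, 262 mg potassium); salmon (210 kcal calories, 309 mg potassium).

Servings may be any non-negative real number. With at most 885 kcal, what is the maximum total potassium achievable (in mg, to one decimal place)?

3460.7 mg

Potassium per kcal: strawberries 3.91, salmon 1.471, chickpeas 1.07.
With no serving limits, spend the whole calories allowance on strawberries: 885 kcal / 67 kcal × 262 mg = 3460.7 mg.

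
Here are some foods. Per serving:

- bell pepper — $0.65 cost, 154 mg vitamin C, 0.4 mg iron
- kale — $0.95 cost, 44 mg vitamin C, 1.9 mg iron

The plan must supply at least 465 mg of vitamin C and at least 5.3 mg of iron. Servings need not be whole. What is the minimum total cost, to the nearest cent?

$3.71

With two linear requirements the optimum uses one or two foods; enumerate the corners.
bell pepper only: max(465/154, 5.3/0.4) = 13.25 servings → $8.61.
kale only: max(465/44, 5.3/1.9) = 10.57 servings → $10.04.
bell pepper + kale with both tight: 2.365 servings and 2.292 servings → $3.71.
So the least-cost plan costs $3.71.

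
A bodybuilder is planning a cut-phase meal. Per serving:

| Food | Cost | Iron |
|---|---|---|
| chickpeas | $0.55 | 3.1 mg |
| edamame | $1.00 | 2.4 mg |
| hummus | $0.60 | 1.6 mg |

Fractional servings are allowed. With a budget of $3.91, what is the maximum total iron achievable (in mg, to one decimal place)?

Iron per dollar: chickpeas 5.636, hummus 2.667, edamame 2.4.
With no serving limits, spend the whole cost allowance on chickpeas: $3.91 / $0.55 × 3.1 mg = 22.0 mg.

22.0 mg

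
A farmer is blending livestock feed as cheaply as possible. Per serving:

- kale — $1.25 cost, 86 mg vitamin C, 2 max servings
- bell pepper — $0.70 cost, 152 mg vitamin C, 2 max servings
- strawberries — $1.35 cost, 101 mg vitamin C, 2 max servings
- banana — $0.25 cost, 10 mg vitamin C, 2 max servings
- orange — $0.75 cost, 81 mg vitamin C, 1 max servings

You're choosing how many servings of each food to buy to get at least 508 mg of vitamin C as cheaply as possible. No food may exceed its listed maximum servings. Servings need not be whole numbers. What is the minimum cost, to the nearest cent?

$3.79

Cost per mg of vitamin C: bell pepper $0.0046, orange $0.0093, strawberries $0.0134, kale $0.0145, banana $0.0250.
Take 2 servings of bell pepper: +304.0 mg vitamin C for $1.40 (total $1.40, still need 204.0 mg).
Take 1 serving of orange: +81.0 mg vitamin C for $0.75 (total $2.15, still need 123.0 mg).
Take 1.218 servings of strawberries: +123.0 mg vitamin C for $1.64 (total $3.79, still need 0.0 mg).
Greedy by cheapest-per-mg is optimal for a single linear constraint, so the minimum cost is $3.79.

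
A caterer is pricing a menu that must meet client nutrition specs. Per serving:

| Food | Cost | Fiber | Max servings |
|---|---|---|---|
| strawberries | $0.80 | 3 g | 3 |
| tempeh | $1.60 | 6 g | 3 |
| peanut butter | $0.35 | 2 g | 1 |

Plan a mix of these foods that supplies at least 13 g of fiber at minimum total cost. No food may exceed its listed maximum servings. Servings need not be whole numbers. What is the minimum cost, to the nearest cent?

Cost per g of fiber: peanut butter $0.1750, strawberries $0.2667, tempeh $0.2667.
Take 1 serving of peanut butter: +2.0 g fiber for $0.35 (total $0.35, still need 11.0 g).
Take 3 servings of strawberries: +9.0 g fiber for $2.40 (total $2.75, still need 2.0 g).
Take 0.3333 servings of tempeh: +2.0 g fiber for $0.53 (total $3.28, still need 0.0 g).
Filling from the cheapest source first is optimal under one linear minimum: $3.28.

$3.28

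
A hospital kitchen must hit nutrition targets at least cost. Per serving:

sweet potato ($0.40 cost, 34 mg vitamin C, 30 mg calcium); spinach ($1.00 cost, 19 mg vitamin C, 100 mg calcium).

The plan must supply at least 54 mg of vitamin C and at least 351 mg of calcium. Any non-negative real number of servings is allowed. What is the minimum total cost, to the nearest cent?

Minimising a linear cost over {vitamin C ≥ 54, calcium ≥ 351, servings ≥ 0} — the optimum is at a vertex, using one or two foods.
sweet potato only: max(54/34, 351/30) = 11.7 servings → $4.68.
spinach only: max(54/19, 351/100) = 3.51 servings → $3.51.
sweet potato + spinach: intersection lies outside the first quadrant.
So the least-cost plan costs $3.51.

$3.51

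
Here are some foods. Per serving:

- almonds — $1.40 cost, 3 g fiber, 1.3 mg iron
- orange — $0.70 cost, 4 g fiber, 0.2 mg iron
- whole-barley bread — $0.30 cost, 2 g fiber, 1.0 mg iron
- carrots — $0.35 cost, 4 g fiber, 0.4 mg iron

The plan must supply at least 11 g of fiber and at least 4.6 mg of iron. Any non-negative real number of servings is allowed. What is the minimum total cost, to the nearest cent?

$1.51

almonds only: max(11/3, 4.6/1.3) = 3.667 servings → $5.13.
orange only: max(11/4, 4.6/0.2) = 23 servings → $16.10.
whole-barley bread only: max(11/2, 4.6/1.0) = 5.5 servings → $1.65.
carrots only: max(11/4, 4.6/0.4) = 11.5 servings → $4.03.
almonds + orange with both tight: 3.522 servings and 0.1087 servings → $5.01.
almonds + whole-barley bread with both targets exact would need a negative amount; discard.
almonds + carrots with both tight: 3.5 servings and 0.125 servings → $4.94.
orange + whole-barley bread with both tight: 0.5 servings and 4.5 servings → $1.70.
orange + carrots: intersection lies outside the first quadrant.
whole-barley bread + carrots with both tight: 4.375 servings and 0.5625 servings → $1.51.
The minimum over all feasible corners is $1.51.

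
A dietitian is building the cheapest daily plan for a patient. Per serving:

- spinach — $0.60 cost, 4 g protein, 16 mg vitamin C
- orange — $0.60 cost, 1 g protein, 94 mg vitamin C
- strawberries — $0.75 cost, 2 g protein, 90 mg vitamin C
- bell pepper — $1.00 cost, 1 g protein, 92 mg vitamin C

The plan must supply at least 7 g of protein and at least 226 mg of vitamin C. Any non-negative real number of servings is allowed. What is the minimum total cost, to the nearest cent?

$2.04

At the optimum either one food covers both requirements or two foods hit both targets exactly; no other combination can be cheaper.
spinach only: max(7/4, 226/16) = 14.12 servings → $8.47.
orange only: max(7/1, 226/94) = 7 servings → $4.20.
strawberries only: max(7/2, 226/90) = 3.5 servings → $2.62.
bell pepper only: max(7/1, 226/92) = 7 servings → $7.00.
spinach + orange with both tight: 1.2 servings and 2.2 servings → $2.04.
spinach + strawberries with both tight: 0.5427 servings and 2.415 servings → $2.14.
spinach + bell pepper with both tight: 1.188 servings and 2.25 servings → $2.96.
orange + strawberries: intersection lies outside the first quadrant.
orange + bell pepper: intersection lies outside the first quadrant.
strawberries + bell pepper: the both-tight solution has a negative serving — not a feasible corner.
So the least-cost plan costs $2.04.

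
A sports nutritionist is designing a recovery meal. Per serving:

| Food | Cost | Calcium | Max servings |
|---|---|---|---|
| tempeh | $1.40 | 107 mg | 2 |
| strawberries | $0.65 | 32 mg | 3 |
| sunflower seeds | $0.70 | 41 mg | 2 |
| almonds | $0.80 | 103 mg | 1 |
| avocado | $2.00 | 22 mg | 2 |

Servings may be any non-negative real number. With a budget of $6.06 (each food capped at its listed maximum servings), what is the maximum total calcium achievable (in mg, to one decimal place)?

Calcium per dollar: almonds 128.8, tempeh 76.43, sunflower seeds 58.57, strawberries 49.23, avocado 11.
Take 1 serving of almonds: spends $0.80, +103.0 mg calcium (running total 103.0 mg).
Take 2 servings of tempeh: spends $2.80, +214.0 mg calcium (running total 317.0 mg).
Take 2 servings of sunflower seeds: spends $1.40, +82.0 mg calcium (running total 399.0 mg).
Take 1.631 servings of strawberries: spends $1.06, +52.2 mg calcium (running total 451.2 mg).
Greedy by best ratio exhausts the cost allowance optimally: 451.2 mg.

451.2 mg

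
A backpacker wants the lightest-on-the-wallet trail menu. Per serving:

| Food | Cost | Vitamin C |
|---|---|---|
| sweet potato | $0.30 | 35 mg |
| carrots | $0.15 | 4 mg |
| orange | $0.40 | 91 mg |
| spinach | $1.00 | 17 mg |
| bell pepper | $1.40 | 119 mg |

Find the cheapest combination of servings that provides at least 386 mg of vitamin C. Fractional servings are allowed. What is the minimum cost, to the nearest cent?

$1.70

Cost per mg of vitamin C: orange $0.0044, sweet potato $0.0086, bell pepper $0.0118, carrots $0.0375, spinach $0.0588.
With no serving limits, use only orange: 386 mg / 91 mg = 4.242 servings × $0.40 = $1.70.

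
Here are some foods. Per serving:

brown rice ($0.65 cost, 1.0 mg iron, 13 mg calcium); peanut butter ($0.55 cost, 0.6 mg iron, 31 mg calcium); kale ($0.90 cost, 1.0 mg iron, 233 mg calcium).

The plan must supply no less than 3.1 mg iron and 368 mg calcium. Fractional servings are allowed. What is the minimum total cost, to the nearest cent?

With two linear requirements the optimum uses one or two foods; enumerate the corners.
brown rice only: max(3.1/1.0, 368/13) = 28.31 servings → $18.40.
peanut butter only: max(3.1/0.6, 368/31) = 11.87 servings → $6.53.
kale only: max(3.1/1.0, 368/233) = 3.1 servings → $2.79.
brown rice + peanut butter with both targets exact would need a negative amount; discard.
brown rice + kale with both tight: 1.61 servings and 1.49 servings → $2.39.
peanut butter + kale with both tight: 3.256 servings and 1.146 servings → $2.82.
Cheapest feasible corner: $2.39.

$2.39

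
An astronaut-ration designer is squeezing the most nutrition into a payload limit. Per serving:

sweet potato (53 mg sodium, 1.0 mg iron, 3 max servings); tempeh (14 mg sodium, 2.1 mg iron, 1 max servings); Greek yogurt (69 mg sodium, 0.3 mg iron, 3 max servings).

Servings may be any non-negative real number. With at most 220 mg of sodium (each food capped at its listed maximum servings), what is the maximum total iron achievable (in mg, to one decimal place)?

5.3 mg

Iron per mg sodium: tempeh 0.15, sweet potato 0.01887, Greek yogurt 0.004348.
Take 1 serving of tempeh: uses 14 mg sodium, +2.1 mg iron (running total 2.1 mg).
Take 3 servings of sweet potato: uses 159 mg sodium, +3.0 mg iron (running total 5.1 mg).
Take 0.6812 servings of Greek yogurt: uses 47 mg sodium, +0.2 mg iron (running total 5.3 mg).
Filling greedily by iron-per-mg sodium is optimal for one linear limit, giving 5.3 mg.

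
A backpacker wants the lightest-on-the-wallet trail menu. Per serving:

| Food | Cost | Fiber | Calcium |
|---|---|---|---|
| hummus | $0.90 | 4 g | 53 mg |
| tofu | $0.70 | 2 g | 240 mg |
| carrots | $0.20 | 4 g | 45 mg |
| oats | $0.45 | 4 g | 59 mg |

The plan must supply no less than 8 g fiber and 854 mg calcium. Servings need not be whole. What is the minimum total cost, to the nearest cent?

With two linear requirements the optimum uses one or two foods; enumerate the corners.
hummus only: max(8/4, 854/53) = 16.11 servings → $14.50.
tofu only: max(8/2, 854/240) = 4 servings → $2.80.
carrots only: max(8/4, 854/45) = 18.98 servings → $3.80.
oats only: max(8/4, 854/59) = 14.47 servings → $6.51.
hummus + tofu with both tight: 0.2482 servings and 3.504 servings → $2.68.
hummus + carrots: intersection lies outside the first quadrant.
hummus + oats: intersection lies outside the first quadrant.
tofu + carrots with both tight: 3.513 servings and 0.2437 servings → $2.51.
tofu + oats with both tight: 3.496 servings and 0.2518 servings → $2.56.
carrots + oats with both targets exact would need a negative amount; discard.
The minimum over all feasible corners is $2.51.

$2.51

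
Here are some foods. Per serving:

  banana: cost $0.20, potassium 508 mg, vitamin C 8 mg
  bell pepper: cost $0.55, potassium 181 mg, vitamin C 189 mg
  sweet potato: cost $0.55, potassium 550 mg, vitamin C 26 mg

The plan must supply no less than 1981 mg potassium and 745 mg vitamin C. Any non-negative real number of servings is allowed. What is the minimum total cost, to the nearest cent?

$2.62

An LP optimum is at a vertex; with two nutrient constraints at most two foods are used. Check each candidate.
banana only: max(1981/508, 745/8) = 93.12 servings → $18.62.
bell pepper only: max(1981/181, 745/189) = 10.94 servings → $6.02.
sweet potato only: max(1981/550, 745/26) = 28.65 servings → $15.76.
banana + bell pepper with both tight: 2.533 servings and 3.835 servings → $2.62.
banana + sweet potato with both targets exact would need a negative amount; discard.
bell pepper + sweet potato with both tight: 3.61 servings and 2.414 servings → $3.31.
Cheapest feasible corner: $2.62.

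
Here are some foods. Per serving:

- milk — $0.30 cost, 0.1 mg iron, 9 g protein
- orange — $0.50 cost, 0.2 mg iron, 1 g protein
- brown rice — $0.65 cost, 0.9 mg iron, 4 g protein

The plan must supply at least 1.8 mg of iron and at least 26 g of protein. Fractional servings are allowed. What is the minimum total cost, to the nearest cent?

$1.78

milk only: max(1.8/0.1, 26/9) = 18 servings → $5.40.
orange only: max(1.8/0.2, 26/1) = 26 servings → $13.00.
brown rice only: max(1.8/0.9, 26/4) = 6.5 servings → $4.22.
milk + orange with both tight: 2 servings and 8 servings → $4.60.
milk + brown rice with both tight: 2.104 servings and 1.766 servings → $1.78.
orange + brown rice: the both-tight solution has a negative serving — not a feasible corner.
Cheapest feasible corner: $1.78.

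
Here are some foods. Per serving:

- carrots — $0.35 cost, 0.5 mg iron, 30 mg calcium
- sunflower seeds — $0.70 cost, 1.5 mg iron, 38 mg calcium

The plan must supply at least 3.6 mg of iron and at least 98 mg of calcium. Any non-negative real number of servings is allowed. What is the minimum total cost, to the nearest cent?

At the optimum either one food covers both requirements or two foods hit both targets exactly; no other combination can be cheaper.
carrots only: max(3.6/0.5, 98/30) = 7.2 servings → $2.52.
sunflower seeds only: max(3.6/1.5, 98/38) = 2.579 servings → $1.81.
carrots + sunflower seeds with both tight: 0.3923 servings and 2.269 servings → $1.73.
So the least-cost plan costs $1.73.

$1.73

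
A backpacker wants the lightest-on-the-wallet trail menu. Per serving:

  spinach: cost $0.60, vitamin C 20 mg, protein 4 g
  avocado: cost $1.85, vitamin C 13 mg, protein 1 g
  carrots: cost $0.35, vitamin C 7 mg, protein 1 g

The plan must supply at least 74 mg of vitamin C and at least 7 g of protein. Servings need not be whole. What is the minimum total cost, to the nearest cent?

$2.22

spinach only: max(74/20, 7/4) = 3.7 servings → $2.22.
avocado only: max(74/13, 7/1) = 7 servings → $12.95.
carrots only: max(74/7, 7/1) = 10.57 servings → $3.70.
spinach + avocado with both tight: 0.5312 servings and 4.875 servings → $9.34.
spinach + carrots with both targets exact would need a negative amount; discard.
avocado + carrots with both tight: 4.167 servings and 2.833 servings → $8.70.
The minimum over all feasible corners is $2.22.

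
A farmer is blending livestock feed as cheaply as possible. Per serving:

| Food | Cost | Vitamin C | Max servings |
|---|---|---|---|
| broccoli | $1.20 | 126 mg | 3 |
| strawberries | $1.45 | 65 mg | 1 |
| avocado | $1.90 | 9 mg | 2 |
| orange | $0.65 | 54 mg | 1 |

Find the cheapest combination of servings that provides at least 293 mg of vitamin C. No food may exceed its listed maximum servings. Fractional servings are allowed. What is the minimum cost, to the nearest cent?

$2.79

Cost per mg of vitamin C: broccoli $0.0095, orange $0.0120, strawberries $0.0223, avocado $0.2111.
Take 2.325 servings of broccoli: +293.0 mg vitamin C for $2.79 (total $2.79, still need 0.0 mg).
Greedy by cheapest-per-mg is optimal for a single linear constraint, so the minimum cost is $2.79.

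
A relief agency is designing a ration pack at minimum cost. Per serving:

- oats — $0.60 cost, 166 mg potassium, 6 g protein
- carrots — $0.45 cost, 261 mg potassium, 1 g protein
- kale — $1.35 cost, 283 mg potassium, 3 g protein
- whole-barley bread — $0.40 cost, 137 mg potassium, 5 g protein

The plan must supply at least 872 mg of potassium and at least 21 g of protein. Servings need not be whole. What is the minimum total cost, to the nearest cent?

$2.15

oats only: max(872/166, 21/6) = 5.253 servings → $3.15.
carrots only: max(872/261, 21/1) = 21 servings → $9.45.
kale only: max(872/283, 21/3) = 7 servings → $9.45.
whole-barley bread only: max(872/137, 21/5) = 6.365 servings → $2.55.
oats + carrots with both tight: 3.292 servings and 1.247 servings → $2.54.
oats + kale with both tight: 2.772 servings and 1.455 servings → $3.63.
oats + whole-barley bread: the both-tight solution has a negative serving — not a feasible corner.
carrots + kale: intersection lies outside the first quadrant.
carrots + whole-barley bread with both tight: 1.27 servings and 3.946 servings → $2.15.
kale + whole-barley bread with both tight: 1.477 servings and 3.314 servings → $3.32.
The minimum over all feasible corners is $2.15.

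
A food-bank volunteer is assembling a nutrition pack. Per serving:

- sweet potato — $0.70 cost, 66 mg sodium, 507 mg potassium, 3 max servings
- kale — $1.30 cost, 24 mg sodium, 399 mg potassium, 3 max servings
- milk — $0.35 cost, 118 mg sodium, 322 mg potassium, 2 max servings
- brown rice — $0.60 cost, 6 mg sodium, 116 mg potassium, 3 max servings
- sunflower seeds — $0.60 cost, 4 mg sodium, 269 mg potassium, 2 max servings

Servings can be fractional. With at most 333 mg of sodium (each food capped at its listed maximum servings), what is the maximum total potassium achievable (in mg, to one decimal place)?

Potassium per mg sodium: sunflower seeds 67.25, brown rice 19.33, kale 16.62, sweet potato 7.682, milk 2.729.
Take 2 servings of sunflower seeds: uses 8 mg sodium, +538.0 mg potassium (running total 538.0 mg).
Take 3 servings of brown rice: uses 18 mg sodium, +348.0 mg potassium (running total 886.0 mg).
Take 3 servings of kale: uses 72 mg sodium, +1197.0 mg potassium (running total 2083.0 mg).
Take 3 servings of sweet potato: uses 198 mg sodium, +1521.0 mg potassium (running total 3604.0 mg).
Take 0.3136 servings of milk: uses 37 mg sodium, +101.0 mg potassium (running total 3705.0 mg).
Filling greedily by potassium-per-mg sodium is optimal for one linear limit, giving 3705.0 mg.

3705.0 mg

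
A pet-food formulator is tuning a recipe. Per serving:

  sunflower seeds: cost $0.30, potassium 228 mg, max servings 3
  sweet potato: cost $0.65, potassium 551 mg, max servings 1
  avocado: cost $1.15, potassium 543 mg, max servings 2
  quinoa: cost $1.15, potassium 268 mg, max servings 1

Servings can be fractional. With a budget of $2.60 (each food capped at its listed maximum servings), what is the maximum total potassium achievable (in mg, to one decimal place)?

Potassium per dollar: sweet potato 847.7, sunflower seeds 760, avocado 472.2, quinoa 233.
Take 1 serving of sweet potato: spends $0.65, +551.0 mg potassium (running total 551.0 mg).
Take 3 servings of sunflower seeds: spends $0.90, +684.0 mg potassium (running total 1235.0 mg).
Take 0.913 servings of avocado: spends $1.05, +495.8 mg potassium (running total 1730.8 mg).
Filling greedily by potassium-per-dollar is optimal for one linear limit, giving 1730.8 mg.

1730.8 mg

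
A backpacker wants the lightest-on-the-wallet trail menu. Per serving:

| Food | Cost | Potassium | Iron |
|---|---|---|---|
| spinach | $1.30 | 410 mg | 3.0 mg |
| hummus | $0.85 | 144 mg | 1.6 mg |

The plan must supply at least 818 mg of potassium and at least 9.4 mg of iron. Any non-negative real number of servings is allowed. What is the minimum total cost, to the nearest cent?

Check every corner: each single food scaled to meet both minima, and each pair solved so both constraints bind.
spinach only: max(818/410, 9.4/3.0) = 3.133 servings → $4.07.
hummus only: max(818/144, 9.4/1.6) = 5.875 servings → $4.99.
spinach + hummus with both targets exact would need a negative amount; discard.
So the least-cost plan costs $4.07.

$4.07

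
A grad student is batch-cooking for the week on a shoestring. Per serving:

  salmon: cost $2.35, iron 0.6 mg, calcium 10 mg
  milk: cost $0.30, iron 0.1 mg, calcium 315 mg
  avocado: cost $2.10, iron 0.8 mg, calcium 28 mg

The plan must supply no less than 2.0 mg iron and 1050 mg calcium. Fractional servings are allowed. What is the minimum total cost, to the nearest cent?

$5.37

Compare the cost at each extreme point of the feasible region.
salmon only: max(2.0/0.6, 1050/10) = 105 servings → $246.75.
milk only: max(2.0/0.1, 1050/315) = 20 servings → $6.00.
avocado only: max(2.0/0.8, 1050/28) = 37.5 servings → $78.75.
salmon + milk with both tight: 2.793 servings and 3.245 servings → $7.54.
salmon + avocado: the both-tight solution has a negative serving — not a feasible corner.
milk + avocado with both tight: 3.146 servings and 2.107 servings → $5.37.
So the least-cost plan costs $5.37.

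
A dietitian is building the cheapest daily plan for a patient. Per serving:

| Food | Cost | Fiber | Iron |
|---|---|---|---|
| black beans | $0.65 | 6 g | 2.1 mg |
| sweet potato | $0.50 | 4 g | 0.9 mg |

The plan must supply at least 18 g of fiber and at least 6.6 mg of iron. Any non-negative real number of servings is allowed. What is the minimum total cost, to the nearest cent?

$2.04

black beans only: max(18/6, 6.6/2.1) = 3.143 servings → $2.04.
sweet potato only: max(18/4, 6.6/0.9) = 7.333 servings → $3.67.
black beans + sweet potato: the both-tight solution has a negative serving — not a feasible corner.
Cheapest feasible corner: $2.04.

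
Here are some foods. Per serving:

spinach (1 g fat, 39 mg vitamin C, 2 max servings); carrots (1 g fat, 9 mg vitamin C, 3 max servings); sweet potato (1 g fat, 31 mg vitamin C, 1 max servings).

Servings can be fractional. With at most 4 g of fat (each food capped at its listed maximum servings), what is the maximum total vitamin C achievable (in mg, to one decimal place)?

Vitamin C per g fat: spinach 39, sweet potato 31, carrots 9.
Take 2 servings of spinach: uses 2 g fat, +78.0 mg vitamin C (running total 78.0 mg).
Take 1 serving of sweet potato: uses 1 g fat, +31.0 mg vitamin C (running total 109.0 mg).
Take 1 serving of carrots: uses 1 g fat, +9.0 mg vitamin C (running total 118.0 mg).
Filling greedily by vitamin C-per-g fat is optimal for one linear limit, giving 118.0 mg.

118.0 mg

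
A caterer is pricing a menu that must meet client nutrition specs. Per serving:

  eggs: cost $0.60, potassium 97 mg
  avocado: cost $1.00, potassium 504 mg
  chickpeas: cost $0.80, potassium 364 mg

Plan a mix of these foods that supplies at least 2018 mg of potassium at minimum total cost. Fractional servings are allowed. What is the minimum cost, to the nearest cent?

Cost per mg of potassium: avocado $0.0020, chickpeas $0.0022, eggs $0.0062.
With no serving limits, use only avocado: 2018 mg / 504 mg = 4.004 servings × $1.00 = $4.00.

$4.00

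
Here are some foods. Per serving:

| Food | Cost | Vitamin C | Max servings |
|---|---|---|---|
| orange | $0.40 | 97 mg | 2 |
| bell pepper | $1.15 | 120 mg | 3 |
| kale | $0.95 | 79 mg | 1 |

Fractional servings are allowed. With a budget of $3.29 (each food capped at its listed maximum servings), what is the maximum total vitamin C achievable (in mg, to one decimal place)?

453.8 mg

Vitamin C per dollar: orange 242.5, bell pepper 104.3, kale 83.16.
Take 2 servings of orange: spends $0.80, +194.0 mg vitamin C (running total 194.0 mg).
Take 2.165 servings of bell pepper: spends $2.49, +259.8 mg vitamin C (running total 453.8 mg).
Greedy by best ratio exhausts the cost allowance optimally: 453.8 mg.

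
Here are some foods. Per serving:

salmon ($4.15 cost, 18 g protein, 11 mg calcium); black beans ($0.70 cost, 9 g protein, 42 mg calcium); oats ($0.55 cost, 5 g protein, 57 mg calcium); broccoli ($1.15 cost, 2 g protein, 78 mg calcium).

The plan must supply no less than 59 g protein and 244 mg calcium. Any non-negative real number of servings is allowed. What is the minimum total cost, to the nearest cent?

For a min-cost LP with two ≥-constraints, a basic feasible solution has at most two positive variables.
salmon only: max(59/18, 244/11) = 22.18 servings → $92.05.
black beans only: max(59/9, 244/42) = 6.556 servings → $4.59.
oats only: max(59/5, 244/57) = 11.8 servings → $6.49.
broccoli only: max(59/2, 244/78) = 29.5 servings → $33.92.
salmon + black beans with both tight: 0.4292 servings and 5.697 servings → $5.77.
salmon + oats with both tight: 2.207 servings and 3.855 servings → $11.28.
salmon + broccoli with both tight: 2.977 servings and 2.708 servings → $15.47.
black beans + oats with both targets exact would need a negative amount; discard.
black beans + broccoli: the both-tight solution has a negative serving — not a feasible corner.
oats + broccoli: intersection lies outside the first quadrant.
So the least-cost plan costs $4.59.

$4.59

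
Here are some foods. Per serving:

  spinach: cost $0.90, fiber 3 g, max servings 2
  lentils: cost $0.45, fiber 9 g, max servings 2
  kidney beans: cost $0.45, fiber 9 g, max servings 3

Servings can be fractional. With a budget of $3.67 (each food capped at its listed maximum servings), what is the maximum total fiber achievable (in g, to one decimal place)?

Fiber per dollar: lentils 20, kidney beans 20, spinach 3.333.
Take 2 servings of lentils: spends $0.90, +18.0 g fiber (running total 18.0 g).
Take 3 servings of kidney beans: spends $1.35, +27.0 g fiber (running total 45.0 g).
Take 1.578 servings of spinach: spends $1.42, +4.7 g fiber (running total 49.7 g).
Greedy by best ratio exhausts the cost allowance optimally: 49.7 g.

49.7 g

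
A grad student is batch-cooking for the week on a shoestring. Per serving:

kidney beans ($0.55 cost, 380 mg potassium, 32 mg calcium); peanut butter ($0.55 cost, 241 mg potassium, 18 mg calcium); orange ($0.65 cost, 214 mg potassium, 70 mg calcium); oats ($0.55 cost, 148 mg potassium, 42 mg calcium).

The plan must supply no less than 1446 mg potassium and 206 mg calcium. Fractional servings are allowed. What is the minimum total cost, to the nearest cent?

Two binding constraints pin down two serving amounts, so the optimal mix uses at most two foods. The candidates are each food alone (scaled to the tighter of potassium/calcium) and each pair with both constraints tight.
kidney beans only: max(1446/380, 206/32) = 6.438 servings → $3.54.
peanut butter only: max(1446/241, 206/18) = 11.44 servings → $6.29.
orange only: max(1446/214, 206/70) = 6.757 servings → $4.39.
oats only: max(1446/148, 206/42) = 9.77 servings → $5.37.
kidney beans + peanut butter: intersection lies outside the first quadrant.
kidney beans + orange with both tight: 2.893 servings and 1.62 servings → $2.64.
kidney beans + oats with both tight: 2.695 servings and 2.852 servings → $3.05.
peanut butter + orange with both tight: 4.389 servings and 1.814 servings → $3.59.
peanut butter + oats with both tight: 4.055 servings and 3.167 servings → $3.97.
orange + oats: intersection lies outside the first quadrant.
Cheapest feasible corner: $2.64.

$2.64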